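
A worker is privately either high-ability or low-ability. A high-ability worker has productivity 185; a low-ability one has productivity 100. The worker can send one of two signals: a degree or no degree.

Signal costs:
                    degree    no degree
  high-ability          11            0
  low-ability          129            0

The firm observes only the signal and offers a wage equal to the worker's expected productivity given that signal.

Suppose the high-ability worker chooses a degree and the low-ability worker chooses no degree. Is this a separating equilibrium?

Yes

If types separate, degree earns payment 185 and no degree earns 100.
High-ability: degree gives 185 − 11 = 174; no degree gives 100 − 0 = 100. No deviation. ✓
Low-ability: no degree gives 100 − 0 = 100; degree gives 185 − 129 = 56. No deviation. ✓
Both incentive constraints hold.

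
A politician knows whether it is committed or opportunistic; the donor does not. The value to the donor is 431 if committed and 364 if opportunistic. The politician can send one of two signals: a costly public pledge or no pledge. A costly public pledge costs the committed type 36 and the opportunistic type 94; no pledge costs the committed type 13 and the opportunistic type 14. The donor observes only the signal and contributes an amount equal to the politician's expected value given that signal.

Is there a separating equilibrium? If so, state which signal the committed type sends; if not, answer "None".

Try committed → pledge, opportunistic → no pledge:
  If types separate, pledge earns payment 431 and no pledge earns 364.
  Committed: pledge gives 431 − 36 = 395; no pledge gives 364 − 13 = 351. No deviation. ✓
  Opportunistic: no pledge gives 364 − 14 = 350; pledge gives 431 − 94 = 337. No deviation. ✓
Both hold — the committed type sends pledge.

pledge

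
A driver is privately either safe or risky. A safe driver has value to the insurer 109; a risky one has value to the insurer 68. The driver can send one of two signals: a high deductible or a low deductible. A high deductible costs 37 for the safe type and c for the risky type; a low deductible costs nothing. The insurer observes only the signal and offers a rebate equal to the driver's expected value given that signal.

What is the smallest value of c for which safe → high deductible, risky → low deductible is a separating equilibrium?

41

Under separation: high deductible → safe (pays 109); low deductible → risky (pays 68).
Safe: 109 − 37 = 72 ≥ 68 − 0 = 68. Holds regardless of c. ✓
Risky: 68 − 0 ≥ 109 − c, so c ≥ 109 − 68 = 41.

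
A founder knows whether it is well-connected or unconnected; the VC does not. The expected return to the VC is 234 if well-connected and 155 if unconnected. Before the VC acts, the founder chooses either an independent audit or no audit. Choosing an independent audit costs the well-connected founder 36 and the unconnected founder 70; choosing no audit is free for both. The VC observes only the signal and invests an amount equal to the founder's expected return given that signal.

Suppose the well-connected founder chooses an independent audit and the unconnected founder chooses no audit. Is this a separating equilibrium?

Under separation the VC infers type exactly: audit → well-connected (pays 234), no audit → unconnected (pays 155).
Well-connected: audit gives 234 − 36 = 198; no audit gives 155 − 0 = 155. No deviation. ✓
Unconnected: no audit gives 155 − 0 = 155; audit gives 234 − 70 = 164. Would deviate. ✗

No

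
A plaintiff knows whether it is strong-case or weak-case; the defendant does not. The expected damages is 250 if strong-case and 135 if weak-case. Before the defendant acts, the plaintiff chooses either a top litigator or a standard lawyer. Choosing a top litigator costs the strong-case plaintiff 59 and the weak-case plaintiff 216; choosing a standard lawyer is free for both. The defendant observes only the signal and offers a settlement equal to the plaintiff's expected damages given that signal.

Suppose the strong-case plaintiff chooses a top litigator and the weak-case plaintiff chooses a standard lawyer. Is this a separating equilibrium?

Yes

Under separation the defendant infers type exactly: top litigator → strong-case (pays 250), standard lawyer → weak-case (pays 135).
Strong-case: top litigator gives 250 − 59 = 191; standard lawyer gives 135 − 0 = 135. No deviation. ✓
Weak-case: standard lawyer gives 135 − 0 = 135; top litigator gives 250 − 216 = 34. No deviation. ✓
Neither type gains from mimicking the other.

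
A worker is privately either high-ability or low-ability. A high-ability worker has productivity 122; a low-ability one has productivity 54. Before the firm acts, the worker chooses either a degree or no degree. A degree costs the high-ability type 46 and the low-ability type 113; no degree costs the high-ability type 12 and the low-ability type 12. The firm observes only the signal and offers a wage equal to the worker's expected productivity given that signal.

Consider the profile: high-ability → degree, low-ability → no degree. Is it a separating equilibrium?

Yes

If types separate, degree earns payment 122 and no degree earns 54.
High-ability: degree gives 122 − 46 = 76; no degree gives 54 − 12 = 42. No deviation. ✓
Low-ability: no degree gives 54 − 12 = 42; degree gives 122 − 113 = 9. No deviation. ✓
Neither type gains from mimicking the other.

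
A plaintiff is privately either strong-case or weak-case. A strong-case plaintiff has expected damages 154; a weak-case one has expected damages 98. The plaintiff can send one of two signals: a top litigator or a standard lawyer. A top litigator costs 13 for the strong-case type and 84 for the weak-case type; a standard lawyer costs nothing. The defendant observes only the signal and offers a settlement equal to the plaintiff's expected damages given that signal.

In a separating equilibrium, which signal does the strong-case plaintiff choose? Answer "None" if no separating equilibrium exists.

top litigator

Try strong-case → top litigator, weak-case → standard lawyer:
  Under separation the defendant infers type exactly: top litigator → strong-case (pays 154), standard lawyer → weak-case (pays 98).
  Strong-case: top litigator gives 154 − 13 = 141; standard lawyer gives 98 − 0 = 98. No deviation. ✓
  Weak-case: standard lawyer gives 98 − 0 = 98; top litigator gives 154 − 84 = 70. No deviation. ✓
Both hold — the strong-case type sends top litigator.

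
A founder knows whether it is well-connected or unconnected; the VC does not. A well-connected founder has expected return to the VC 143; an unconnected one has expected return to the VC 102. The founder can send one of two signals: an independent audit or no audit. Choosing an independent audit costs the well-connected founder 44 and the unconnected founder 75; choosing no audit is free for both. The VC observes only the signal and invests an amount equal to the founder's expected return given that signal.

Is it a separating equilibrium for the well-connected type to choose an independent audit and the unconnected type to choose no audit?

No

If types separate, audit earns payment 143 and no audit earns 102.
Well-connected: audit gives 143 − 44 = 99; no audit gives 102 − 0 = 102. Would deviate. ✗
Unconnected: no audit gives 102 − 0 = 102; audit gives 143 − 75 = 68. No deviation. ✓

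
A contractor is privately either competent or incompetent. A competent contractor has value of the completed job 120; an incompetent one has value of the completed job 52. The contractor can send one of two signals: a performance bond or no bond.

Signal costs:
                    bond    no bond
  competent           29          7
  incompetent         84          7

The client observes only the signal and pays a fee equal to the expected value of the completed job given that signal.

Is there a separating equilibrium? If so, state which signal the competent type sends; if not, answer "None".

Try competent → bond, incompetent → no bond:
  If types separate, bond earns payment 120 and no bond earns 52.
  Competent: bond gives 120 − 29 = 91; no bond gives 52 − 7 = 45. No deviation. ✓
  Incompetent: no bond gives 52 − 7 = 45; bond gives 120 − 84 = 36. No deviation. ✓
Both hold — the competent type sends bond.

bond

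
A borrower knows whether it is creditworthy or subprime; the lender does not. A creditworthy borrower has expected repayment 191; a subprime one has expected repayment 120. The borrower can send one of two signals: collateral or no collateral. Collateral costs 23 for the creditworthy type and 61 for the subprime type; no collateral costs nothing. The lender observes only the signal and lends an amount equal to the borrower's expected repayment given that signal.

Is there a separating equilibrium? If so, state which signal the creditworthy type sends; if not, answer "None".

Try creditworthy → collateral, subprime → no collateral:
  If types separate, collateral earns payment 191 and no collateral earns 120.
  Creditworthy: collateral gives 191 − 23 = 168; no collateral gives 120 − 0 = 120. No deviation. ✓
  Subprime: no collateral gives 120 − 0 = 120; collateral gives 191 − 61 = 130. Would deviate. ✗
Try creditworthy → no collateral, subprime → collateral:
  If types separate, no collateral earns payment 191 and collateral earns 120.
  Creditworthy: no collateral gives 191 − 0 = 191; collateral gives 120 − 23 = 97. No deviation. ✓
  Subprime: collateral gives 120 − 61 = 59; no collateral gives 191 − 0 = 191. Would deviate. ✗
Neither assignment is incentive-compatible.

None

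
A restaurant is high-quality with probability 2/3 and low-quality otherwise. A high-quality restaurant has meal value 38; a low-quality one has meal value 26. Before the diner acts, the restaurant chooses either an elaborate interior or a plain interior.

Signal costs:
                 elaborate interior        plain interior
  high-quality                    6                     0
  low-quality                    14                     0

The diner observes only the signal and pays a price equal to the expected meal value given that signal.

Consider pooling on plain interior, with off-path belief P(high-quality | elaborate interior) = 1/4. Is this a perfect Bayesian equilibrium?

On the equilibrium path (plain interior) the diner holds the prior 2/3 and pays 2/3·38 + 1/3·26 = 34. Off-path (elaborate interior) belief 1/4 gives 1/4·38 + 3/4·26 = 29.
High-quality: plain interior gives 34 − 0 = 34; elaborate interior gives 29 − 6 = 23. Stays. ✓
Low-quality: plain interior gives 34 − 0 = 34; elaborate interior gives 29 − 14 = 15. Stays. ✓
Beliefs are Bayes-consistent on-path and both types best-respond.

Yes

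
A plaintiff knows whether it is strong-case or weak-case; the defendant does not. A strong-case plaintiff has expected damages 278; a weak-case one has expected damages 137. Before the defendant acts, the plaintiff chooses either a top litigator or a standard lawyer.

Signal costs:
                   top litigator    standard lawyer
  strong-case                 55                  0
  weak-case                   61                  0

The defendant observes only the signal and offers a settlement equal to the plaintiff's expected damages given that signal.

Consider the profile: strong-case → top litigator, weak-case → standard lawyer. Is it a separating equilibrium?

If types separate, top litigator earns payment 278 and standard lawyer earns 137.
Strong-case: top litigator gives 278 − 55 = 223; standard lawyer gives 137 − 0 = 137. No deviation. ✓
Weak-case: standard lawyer gives 137 − 0 = 137; top litigator gives 278 − 61 = 217. Would deviate. ✗

No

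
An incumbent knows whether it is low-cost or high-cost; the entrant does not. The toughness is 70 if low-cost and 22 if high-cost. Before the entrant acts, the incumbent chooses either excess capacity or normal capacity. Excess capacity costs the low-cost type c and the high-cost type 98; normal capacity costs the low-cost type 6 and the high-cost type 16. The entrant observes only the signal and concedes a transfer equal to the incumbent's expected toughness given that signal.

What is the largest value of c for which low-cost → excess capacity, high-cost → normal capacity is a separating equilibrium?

Under separation: excess capacity → low-cost (pays 70); normal capacity → high-cost (pays 22).
High-cost: 22 − 16 = 6 ≥ 70 − 98 = -28. Holds regardless of c. ✓
Low-cost: 70 − c ≥ 22 − 6, so c ≤ 70 − 16 = 54.

54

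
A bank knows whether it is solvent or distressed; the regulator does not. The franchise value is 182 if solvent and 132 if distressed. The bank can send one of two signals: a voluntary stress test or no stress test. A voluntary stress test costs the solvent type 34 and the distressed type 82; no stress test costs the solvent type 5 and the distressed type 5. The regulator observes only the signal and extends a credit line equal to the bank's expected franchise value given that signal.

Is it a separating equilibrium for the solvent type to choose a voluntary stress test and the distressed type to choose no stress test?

If types separate, stress test earns payment 182 and no stress test earns 132.
Solvent: stress test gives 182 − 34 = 148; no stress test gives 132 − 5 = 127. No deviation. ✓
Distressed: no stress test gives 132 − 5 = 127; stress test gives 182 − 82 = 100. No deviation. ✓
Neither type gains from mimicking the other.

Yes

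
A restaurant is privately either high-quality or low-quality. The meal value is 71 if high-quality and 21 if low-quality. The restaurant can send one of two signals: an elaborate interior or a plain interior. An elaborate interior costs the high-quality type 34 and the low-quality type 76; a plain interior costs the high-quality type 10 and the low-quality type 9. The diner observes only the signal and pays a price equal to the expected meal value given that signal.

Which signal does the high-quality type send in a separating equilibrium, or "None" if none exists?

Try high-quality → elaborate interior, low-quality → plain interior:
  If types separate, elaborate interior earns payment 71 and plain interior earns 21.
  High-quality: elaborate interior gives 71 − 34 = 37; plain interior gives 21 − 10 = 11. No deviation. ✓
  Low-quality: plain interior gives 21 − 9 = 12; elaborate interior gives 71 − 76 = -5. No deviation. ✓
Both hold — the high-quality type sends elaborate interior.

elaborate interior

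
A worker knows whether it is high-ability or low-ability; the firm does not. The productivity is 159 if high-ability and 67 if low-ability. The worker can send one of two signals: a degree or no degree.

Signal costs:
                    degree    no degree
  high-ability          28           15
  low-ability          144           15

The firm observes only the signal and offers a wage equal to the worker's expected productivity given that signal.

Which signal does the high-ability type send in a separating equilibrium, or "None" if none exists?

Try high-ability → degree, low-ability → no degree:
  Under separation the firm infers type exactly: degree → high-ability (pays 159), no degree → low-ability (pays 67).
  High-ability: degree gives 159 − 28 = 131; no degree gives 67 − 15 = 52. No deviation. ✓
  Low-ability: no degree gives 67 − 15 = 52; degree gives 159 − 144 = 15. No deviation. ✓
Both hold — the high-ability type sends degree.

degree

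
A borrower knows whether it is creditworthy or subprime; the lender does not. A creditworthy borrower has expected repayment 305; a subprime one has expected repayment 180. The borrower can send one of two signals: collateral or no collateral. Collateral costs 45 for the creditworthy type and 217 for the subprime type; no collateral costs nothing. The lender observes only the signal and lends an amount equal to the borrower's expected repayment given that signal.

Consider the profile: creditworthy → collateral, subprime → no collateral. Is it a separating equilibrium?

Yes

Under separation the lender infers type exactly: collateral → creditworthy (pays 305), no collateral → subprime (pays 180).
Creditworthy: collateral gives 305 − 45 = 260; no collateral gives 180 − 0 = 180. No deviation. ✓
Subprime: no collateral gives 180 − 0 = 180; collateral gives 305 − 217 = 88. No deviation. ✓
Both incentive constraints hold.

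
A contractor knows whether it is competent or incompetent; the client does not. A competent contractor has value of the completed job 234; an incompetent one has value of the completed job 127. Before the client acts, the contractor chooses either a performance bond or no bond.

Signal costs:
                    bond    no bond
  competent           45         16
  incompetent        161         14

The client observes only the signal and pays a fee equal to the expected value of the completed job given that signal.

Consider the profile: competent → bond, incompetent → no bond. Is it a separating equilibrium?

If types separate, bond earns payment 234 and no bond earns 127.
Competent: bond gives 234 − 45 = 189; no bond gives 127 − 16 = 111. No deviation. ✓
Incompetent: no bond gives 127 − 14 = 113; bond gives 234 − 161 = 73. No deviation. ✓
Both incentive constraints hold.

Yes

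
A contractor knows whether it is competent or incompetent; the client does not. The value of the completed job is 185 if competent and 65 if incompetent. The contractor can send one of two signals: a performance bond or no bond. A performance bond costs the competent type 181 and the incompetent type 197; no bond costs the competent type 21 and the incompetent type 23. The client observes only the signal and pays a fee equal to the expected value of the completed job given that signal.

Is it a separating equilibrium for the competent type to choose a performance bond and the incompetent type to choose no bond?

No

If types separate, bond earns payment 185 and no bond earns 65.
Competent: bond gives 185 − 181 = 4; no bond gives 65 − 21 = 44. Would deviate. ✗
Incompetent: no bond gives 65 − 23 = 42; bond gives 185 − 197 = -12. No deviation. ✓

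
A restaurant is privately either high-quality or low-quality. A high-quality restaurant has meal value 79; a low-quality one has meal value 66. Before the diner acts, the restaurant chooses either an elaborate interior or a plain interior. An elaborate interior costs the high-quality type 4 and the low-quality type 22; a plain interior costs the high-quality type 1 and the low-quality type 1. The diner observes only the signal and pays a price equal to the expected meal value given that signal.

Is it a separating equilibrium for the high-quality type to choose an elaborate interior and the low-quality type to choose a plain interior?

Yes

If types separate, elaborate interior earns payment 79 and plain interior earns 66.
High-quality: elaborate interior gives 79 − 4 = 75; plain interior gives 66 − 1 = 65. No deviation. ✓
Low-quality: plain interior gives 66 − 1 = 65; elaborate interior gives 79 − 22 = 57. No deviation. ✓
Both incentive constraints hold.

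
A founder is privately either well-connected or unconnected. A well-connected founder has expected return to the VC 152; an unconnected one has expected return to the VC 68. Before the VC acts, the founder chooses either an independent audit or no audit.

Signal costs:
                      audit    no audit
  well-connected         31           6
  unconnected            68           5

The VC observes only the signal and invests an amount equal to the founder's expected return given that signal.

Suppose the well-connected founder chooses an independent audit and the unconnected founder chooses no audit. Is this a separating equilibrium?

No

If types separate, audit earns payment 152 and no audit earns 68.
Well-connected: audit gives 152 − 31 = 121; no audit gives 68 − 6 = 62. No deviation. ✓
Unconnected: no audit gives 68 − 5 = 63; audit gives 152 − 68 = 84. Would deviate. ✗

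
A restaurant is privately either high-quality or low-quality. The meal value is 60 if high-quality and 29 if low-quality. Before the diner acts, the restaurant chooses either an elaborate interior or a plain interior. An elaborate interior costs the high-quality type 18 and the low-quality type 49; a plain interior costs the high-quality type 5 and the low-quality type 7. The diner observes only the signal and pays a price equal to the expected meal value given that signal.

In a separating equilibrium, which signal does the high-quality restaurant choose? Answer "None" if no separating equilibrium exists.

Try high-quality → elaborate interior, low-quality → plain interior:
  Under separation the diner infers type exactly: elaborate interior → high-quality (pays 60), plain interior → low-quality (pays 29).
  High-quality: elaborate interior gives 60 − 18 = 42; plain interior gives 29 − 5 = 24. No deviation. ✓
  Low-quality: plain interior gives 29 − 7 = 22; elaborate interior gives 60 − 49 = 11. No deviation. ✓
Both hold — the high-quality type sends elaborate interior.

elaborate interior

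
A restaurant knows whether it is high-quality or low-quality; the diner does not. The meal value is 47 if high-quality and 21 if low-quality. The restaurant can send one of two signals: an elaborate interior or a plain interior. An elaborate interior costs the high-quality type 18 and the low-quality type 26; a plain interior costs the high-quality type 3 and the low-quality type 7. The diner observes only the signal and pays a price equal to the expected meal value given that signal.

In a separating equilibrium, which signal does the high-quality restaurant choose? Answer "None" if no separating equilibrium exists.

None

Try high-quality → elaborate interior, low-quality → plain interior:
  Under separation the diner infers type exactly: elaborate interior → high-quality (pays 47), plain interior → low-quality (pays 21).
  High-quality: elaborate interior gives 47 − 18 = 29; plain interior gives 21 − 3 = 18. No deviation. ✓
  Low-quality: plain interior gives 21 − 7 = 14; elaborate interior gives 47 − 26 = 21. Would deviate. ✗
Try high-quality → plain interior, low-quality → elaborate interior:
  Under separation the diner infers type exactly: plain interior → high-quality (pays 47), elaborate interior → low-quality (pays 21).
  High-quality: plain interior gives 47 − 3 = 44; elaborate interior gives 21 − 18 = 3. No deviation. ✓
  Low-quality: elaborate interior gives 21 − 26 = -5; plain interior gives 47 − 7 = 40. Would deviate. ✗
Neither assignment is incentive-compatible.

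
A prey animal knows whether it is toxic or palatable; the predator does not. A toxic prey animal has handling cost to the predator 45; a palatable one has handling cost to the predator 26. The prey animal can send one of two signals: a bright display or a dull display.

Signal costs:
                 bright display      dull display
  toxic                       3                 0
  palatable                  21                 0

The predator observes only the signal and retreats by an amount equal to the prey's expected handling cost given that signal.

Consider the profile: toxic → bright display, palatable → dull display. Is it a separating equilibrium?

Yes

If types separate, bright display earns payment 45 and dull display earns 26.
Toxic: bright display gives 45 − 3 = 42; dull display gives 26 − 0 = 26. No deviation. ✓
Palatable: dull display gives 26 − 0 = 26; bright display gives 45 − 21 = 24. No deviation. ✓
Both incentive constraints hold.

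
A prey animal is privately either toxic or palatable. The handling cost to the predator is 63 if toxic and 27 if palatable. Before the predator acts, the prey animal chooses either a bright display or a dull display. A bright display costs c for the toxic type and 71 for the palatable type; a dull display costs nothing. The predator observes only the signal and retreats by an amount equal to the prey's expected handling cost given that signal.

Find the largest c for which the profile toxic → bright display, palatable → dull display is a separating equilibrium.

Under separation: bright display → toxic (pays 63); dull display → palatable (pays 27).
Palatable: 27 − 0 = 27 ≥ 63 − 71 = -8. Holds regardless of c. ✓
Toxic: 63 − c ≥ 27 − 0, so c ≤ 63 − 27 = 36.

36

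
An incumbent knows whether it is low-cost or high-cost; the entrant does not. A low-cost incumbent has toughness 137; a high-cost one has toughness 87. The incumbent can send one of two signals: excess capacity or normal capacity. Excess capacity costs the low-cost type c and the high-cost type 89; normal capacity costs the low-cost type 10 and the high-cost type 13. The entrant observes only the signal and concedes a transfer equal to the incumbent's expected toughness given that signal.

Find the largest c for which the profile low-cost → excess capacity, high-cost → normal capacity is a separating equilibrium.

60

Under separation: excess capacity → low-cost (pays 137); normal capacity → high-cost (pays 87).
High-cost: 87 − 13 = 74 ≥ 137 − 89 = 48. Holds regardless of c. ✓
Low-cost: 137 − c ≥ 87 − 10, so c ≤ 137 − 77 = 60.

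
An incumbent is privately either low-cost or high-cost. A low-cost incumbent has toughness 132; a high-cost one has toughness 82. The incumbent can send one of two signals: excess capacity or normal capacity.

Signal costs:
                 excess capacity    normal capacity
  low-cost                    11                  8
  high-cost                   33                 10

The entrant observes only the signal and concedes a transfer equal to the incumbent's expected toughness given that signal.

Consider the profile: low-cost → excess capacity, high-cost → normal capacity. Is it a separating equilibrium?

No

If types separate, excess capacity earns payment 132 and normal capacity earns 82.
Low-cost: excess capacity gives 132 − 11 = 121; normal capacity gives 82 − 8 = 74. No deviation. ✓
High-cost: normal capacity gives 82 − 10 = 72; excess capacity gives 132 − 33 = 99. Would deviate. ✗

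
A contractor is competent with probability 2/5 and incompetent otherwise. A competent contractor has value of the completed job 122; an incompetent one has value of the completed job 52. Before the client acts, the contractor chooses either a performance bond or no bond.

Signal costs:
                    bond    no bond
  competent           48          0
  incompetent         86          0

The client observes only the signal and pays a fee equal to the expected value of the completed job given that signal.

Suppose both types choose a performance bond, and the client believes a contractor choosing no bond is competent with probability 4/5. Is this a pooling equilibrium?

At the pooled signal (bond) the client holds the prior 2/5 and pays 2/5·122 + 3/5·52 = 80. Off-path (no bond) belief 4/5 gives 4/5·122 + 1/5·52 = 108.
Competent: bond gives 80 − 48 = 32; no bond gives 108 − 0 = 108. Deviates. ✗
Incompetent: bond gives 80 − 86 = -6; no bond gives 108 − 0 = 108. Deviates. ✗

No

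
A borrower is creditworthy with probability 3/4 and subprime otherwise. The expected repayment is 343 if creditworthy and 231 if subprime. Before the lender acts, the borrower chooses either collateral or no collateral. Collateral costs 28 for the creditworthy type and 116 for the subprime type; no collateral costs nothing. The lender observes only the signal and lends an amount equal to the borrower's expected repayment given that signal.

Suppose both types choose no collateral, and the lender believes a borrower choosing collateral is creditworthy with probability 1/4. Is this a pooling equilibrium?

At the pooled signal (no collateral) the lender holds the prior 3/4 and pays 3/4·343 + 1/4·231 = 315. Off-path (collateral) belief 1/4 gives 1/4·343 + 3/4·231 = 259.
Creditworthy: no collateral gives 315 − 0 = 315; collateral gives 259 − 28 = 231. Stays. ✓
Subprime: no collateral gives 315 − 0 = 315; collateral gives 259 − 116 = 143. Stays. ✓

Yes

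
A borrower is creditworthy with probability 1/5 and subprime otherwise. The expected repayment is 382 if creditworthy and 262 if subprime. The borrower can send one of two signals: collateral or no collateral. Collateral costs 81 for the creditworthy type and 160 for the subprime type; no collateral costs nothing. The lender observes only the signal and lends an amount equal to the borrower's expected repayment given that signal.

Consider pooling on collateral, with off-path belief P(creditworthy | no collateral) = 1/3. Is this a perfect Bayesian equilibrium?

No

At the pooled signal (collateral) the lender holds the prior 1/5 and pays 1/5·382 + 4/5·262 = 286. Off-path (no collateral) belief 1/3 gives 1/3·382 + 2/3·262 = 302.
Creditworthy: collateral gives 286 − 81 = 205; no collateral gives 302 − 0 = 302. Deviates. ✗
Subprime: collateral gives 286 − 160 = 126; no collateral gives 302 − 0 = 302. Deviates. ✗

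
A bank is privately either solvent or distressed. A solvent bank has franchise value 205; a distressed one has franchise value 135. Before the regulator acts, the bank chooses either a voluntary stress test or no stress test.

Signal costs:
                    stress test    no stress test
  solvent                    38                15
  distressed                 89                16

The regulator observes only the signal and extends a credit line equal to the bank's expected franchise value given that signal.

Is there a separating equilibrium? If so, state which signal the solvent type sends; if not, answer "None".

stress test

Try solvent → stress test, distressed → no stress test:
  If types separate, stress test earns payment 205 and no stress test earns 135.
  Solvent: stress test gives 205 − 38 = 167; no stress test gives 135 − 15 = 120. No deviation. ✓
  Distressed: no stress test gives 135 − 16 = 119; stress test gives 205 − 89 = 116. No deviation. ✓
Both hold — the solvent type sends stress test.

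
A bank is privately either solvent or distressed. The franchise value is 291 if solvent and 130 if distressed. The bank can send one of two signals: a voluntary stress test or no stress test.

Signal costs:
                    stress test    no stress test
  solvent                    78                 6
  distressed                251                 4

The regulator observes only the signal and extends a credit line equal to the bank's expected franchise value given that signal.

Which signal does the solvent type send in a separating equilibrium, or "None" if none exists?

stress test

Try solvent → stress test, distressed → no stress test:
  If types separate, stress test earns payment 291 and no stress test earns 130.
  Solvent: stress test gives 291 − 78 = 213; no stress test gives 130 − 6 = 124. No deviation. ✓
  Distressed: no stress test gives 130 − 4 = 126; stress test gives 291 − 251 = 40. No deviation. ✓
Both hold — the solvent type sends stress test.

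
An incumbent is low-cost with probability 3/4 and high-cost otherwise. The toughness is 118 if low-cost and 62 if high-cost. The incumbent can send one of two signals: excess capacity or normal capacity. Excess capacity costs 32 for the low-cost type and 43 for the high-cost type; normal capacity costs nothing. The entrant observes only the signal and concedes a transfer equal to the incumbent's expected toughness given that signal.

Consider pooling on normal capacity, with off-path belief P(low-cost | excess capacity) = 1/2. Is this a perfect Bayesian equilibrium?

Yes

On the equilibrium path (normal capacity) the entrant holds the prior 3/4 and pays 3/4·118 + 1/4·62 = 104. Off-path (excess capacity) belief 1/2 gives 1/2·118 + 1/2·62 = 90.
Low-cost: normal capacity gives 104 − 0 = 104; excess capacity gives 90 − 32 = 58. Stays. ✓
High-cost: normal capacity gives 104 − 0 = 104; excess capacity gives 90 − 43 = 47. Stays. ✓
Beliefs are Bayes-consistent on-path and both types best-respond.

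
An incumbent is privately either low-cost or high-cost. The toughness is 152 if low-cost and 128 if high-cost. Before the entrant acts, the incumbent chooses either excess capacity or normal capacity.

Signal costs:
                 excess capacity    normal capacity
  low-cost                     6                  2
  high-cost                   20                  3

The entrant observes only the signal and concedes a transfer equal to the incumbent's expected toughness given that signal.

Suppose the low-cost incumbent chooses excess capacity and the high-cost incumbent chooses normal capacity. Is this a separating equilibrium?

No

Under separation the entrant infers type exactly: excess capacity → low-cost (pays 152), normal capacity → high-cost (pays 128).
Low-cost: excess capacity gives 152 − 6 = 146; normal capacity gives 128 − 2 = 126. No deviation. ✓
High-cost: normal capacity gives 128 − 3 = 125; excess capacity gives 152 − 20 = 132. Would deviate. ✗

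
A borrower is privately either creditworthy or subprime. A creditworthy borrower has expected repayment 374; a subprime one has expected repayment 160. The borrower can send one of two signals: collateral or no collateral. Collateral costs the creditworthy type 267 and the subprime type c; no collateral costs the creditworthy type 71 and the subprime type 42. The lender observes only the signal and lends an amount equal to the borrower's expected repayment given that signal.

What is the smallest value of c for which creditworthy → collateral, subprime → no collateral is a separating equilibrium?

Under separation: collateral → creditworthy (pays 374); no collateral → subprime (pays 160).
Creditworthy: 374 − 267 = 107 ≥ 160 − 71 = 89. Holds regardless of c. ✓
Subprime: 160 − 42 ≥ 374 − c, so c ≥ 374 − 118 = 256.

256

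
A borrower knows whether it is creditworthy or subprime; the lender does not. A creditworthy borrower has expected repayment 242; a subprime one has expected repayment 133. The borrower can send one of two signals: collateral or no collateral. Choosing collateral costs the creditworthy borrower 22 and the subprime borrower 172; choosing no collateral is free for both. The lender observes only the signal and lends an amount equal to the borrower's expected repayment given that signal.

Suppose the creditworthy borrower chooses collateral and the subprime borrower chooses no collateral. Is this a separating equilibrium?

If types separate, collateral earns payment 242 and no collateral earns 133.
Creditworthy: collateral gives 242 − 22 = 220; no collateral gives 133 − 0 = 133. No deviation. ✓
Subprime: no collateral gives 133 − 0 = 133; collateral gives 242 − 172 = 70. No deviation. ✓
Neither type gains from mimicking the other.

Yes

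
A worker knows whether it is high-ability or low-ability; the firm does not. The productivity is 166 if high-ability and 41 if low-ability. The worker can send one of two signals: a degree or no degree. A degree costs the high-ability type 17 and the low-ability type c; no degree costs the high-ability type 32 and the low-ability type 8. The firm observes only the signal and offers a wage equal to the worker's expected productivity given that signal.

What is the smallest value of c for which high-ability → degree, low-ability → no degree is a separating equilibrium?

Under separation: degree → high-ability (pays 166); no degree → low-ability (pays 41).
High-ability: 166 − 17 = 149 ≥ 41 − 32 = 9. Holds regardless of c. ✓
Low-ability: 41 − 8 ≥ 166 − c, so c ≥ 166 − 33 = 133.

133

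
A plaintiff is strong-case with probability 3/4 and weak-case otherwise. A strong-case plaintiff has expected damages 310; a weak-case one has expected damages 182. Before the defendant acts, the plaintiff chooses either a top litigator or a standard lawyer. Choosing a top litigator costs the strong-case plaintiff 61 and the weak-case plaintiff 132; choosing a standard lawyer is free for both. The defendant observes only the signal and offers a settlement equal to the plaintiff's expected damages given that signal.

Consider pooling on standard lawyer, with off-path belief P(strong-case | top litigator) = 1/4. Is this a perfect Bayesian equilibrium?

Yes

At the pooled signal (standard lawyer) the defendant holds the prior 3/4 and pays 3/4·310 + 1/4·182 = 278. Off-path (top litigator) belief 1/4 gives 1/4·310 + 3/4·182 = 214.
Strong-case: standard lawyer gives 278 − 0 = 278; top litigator gives 214 − 61 = 153. Stays. ✓
Weak-case: standard lawyer gives 278 − 0 = 278; top litigator gives 214 − 132 = 82. Stays. ✓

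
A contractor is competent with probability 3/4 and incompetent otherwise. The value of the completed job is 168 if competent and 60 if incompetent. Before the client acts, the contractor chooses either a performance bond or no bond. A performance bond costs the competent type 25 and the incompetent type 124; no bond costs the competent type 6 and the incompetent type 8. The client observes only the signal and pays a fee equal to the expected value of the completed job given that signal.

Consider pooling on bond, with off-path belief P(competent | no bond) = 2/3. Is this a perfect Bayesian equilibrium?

No

At the pooled signal (bond) the client holds the prior 3/4 and pays 3/4·168 + 1/4·60 = 141. Off-path (no bond) belief 2/3 gives 2/3·168 + 1/3·60 = 132.
Competent: bond gives 141 − 25 = 116; no bond gives 132 − 6 = 126. Deviates. ✗
Incompetent: bond gives 141 − 124 = 17; no bond gives 132 − 8 = 124. Deviates. ✗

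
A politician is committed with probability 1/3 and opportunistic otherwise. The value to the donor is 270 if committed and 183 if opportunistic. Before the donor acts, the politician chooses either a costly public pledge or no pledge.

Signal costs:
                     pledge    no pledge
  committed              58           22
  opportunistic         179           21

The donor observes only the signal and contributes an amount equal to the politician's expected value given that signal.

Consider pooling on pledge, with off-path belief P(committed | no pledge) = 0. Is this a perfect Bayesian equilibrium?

At the pooled signal (pledge) the donor holds the prior 1/3 and pays 1/3·270 + 2/3·183 = 212. Off-path (no pledge) belief 0 gives 0·270 + 1·183 = 183.
Committed: pledge gives 212 − 58 = 154; no pledge gives 183 − 22 = 161. Deviates. ✗
Opportunistic: pledge gives 212 − 179 = 33; no pledge gives 183 − 21 = 162. Deviates. ✗

No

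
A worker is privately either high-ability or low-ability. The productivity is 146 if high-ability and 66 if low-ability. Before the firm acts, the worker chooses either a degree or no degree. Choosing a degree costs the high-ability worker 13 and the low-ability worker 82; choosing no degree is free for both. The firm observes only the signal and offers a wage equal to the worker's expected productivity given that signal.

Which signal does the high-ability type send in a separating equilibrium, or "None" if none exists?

Try high-ability → degree, low-ability → no degree:
  Under separation the firm infers type exactly: degree → high-ability (pays 146), no degree → low-ability (pays 66).
  High-ability: degree gives 146 − 13 = 133; no degree gives 66 − 0 = 66. No deviation. ✓
  Low-ability: no degree gives 66 − 0 = 66; degree gives 146 − 82 = 64. No deviation. ✓
Both hold — the high-ability type sends degree.

degree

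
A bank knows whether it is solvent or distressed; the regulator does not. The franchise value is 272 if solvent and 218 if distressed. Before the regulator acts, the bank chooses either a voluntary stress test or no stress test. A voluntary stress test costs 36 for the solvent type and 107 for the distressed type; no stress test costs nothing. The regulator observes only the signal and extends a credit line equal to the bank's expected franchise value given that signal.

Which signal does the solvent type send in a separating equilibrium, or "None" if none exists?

Try solvent → stress test, distressed → no stress test:
  If types separate, stress test earns payment 272 and no stress test earns 218.
  Solvent: stress test gives 272 − 36 = 236; no stress test gives 218 − 0 = 218. No deviation. ✓
  Distressed: no stress test gives 218 − 0 = 218; stress test gives 272 − 107 = 165. No deviation. ✓
Both hold — the solvent type sends stress test.

stress test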